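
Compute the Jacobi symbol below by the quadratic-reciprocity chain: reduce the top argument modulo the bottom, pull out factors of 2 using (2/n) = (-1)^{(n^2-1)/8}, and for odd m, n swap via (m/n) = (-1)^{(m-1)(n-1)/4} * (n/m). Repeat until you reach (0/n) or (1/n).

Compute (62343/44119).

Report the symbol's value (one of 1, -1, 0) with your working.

(62343/44119): 62343 mod 44119 = 18224, so (62343/44119) = (18224/44119)
factor out 2^4: 18224 = 2^4·1139; with 44119 mod 8 = 7, (2/44119) = +1; sign now +1; continue with (1139/44119)
flip (1139/44119) -> (44119/1139): both odd, 1139 mod 4 = 3, 44119 mod 4 = 3, so the flip contributes -1; sign now -1
(44119/1139): 44119 mod 1139 = 837, so (44119/1139) = (837/1139)
flip (837/1139) -> (1139/837): both odd, 837 mod 4 = 1, 1139 mod 4 = 3, so the flip contributes +1; sign now -1
(1139/837): 1139 mod 837 = 302, so (1139/837) = (302/837)
factor out 2^1: 302 = 2^1·151; with 837 mod 8 = 5, (2/837) = -1; sign now +1; continue with (151/837)
flip (151/837) -> (837/151): both odd, 151 mod 4 = 3, 837 mod 4 = 1, so the flip contributes +1; sign now +1
(837/151): 837 mod 151 = 82, so (837/151) = (82/151)
factor out 2^1: 82 = 2^1·41; with 151 mod 8 = 7, (2/151) = +1; sign now +1; continue with (41/151)
flip (41/151) -> (151/41): both odd, 41 mod 4 = 1, 151 mod 4 = 3, so the flip contributes +1; sign now +1
(151/41): 151 mod 41 = 28, so (151/41) = (28/41)
factor out 2^2: 28 = 2^2·7; with 41 mod 8 = 1, (2/41) = +1; sign now +1; continue with (7/41)
flip (7/41) -> (41/7): both odd, 7 mod 4 = 3, 41 mod 4 = 1, so the flip contributes +1; sign now +1
(41/7): 41 mod 7 = 6, so (41/7) = (6/7)
factor out 2^1: 6 = 2^1·3; with 7 mod 8 = 7, (2/7) = +1; sign now +1; continue with (3/7)
flip (3/7) -> (7/3): both odd, 3 mod 4 = 3, 7 mod 4 = 3, so the flip contributes -1; sign now -1
(7/3): 7 mod 3 = 1, so (7/3) = (1/3)
reached (1/3) = 1, so the symbol is -1

-1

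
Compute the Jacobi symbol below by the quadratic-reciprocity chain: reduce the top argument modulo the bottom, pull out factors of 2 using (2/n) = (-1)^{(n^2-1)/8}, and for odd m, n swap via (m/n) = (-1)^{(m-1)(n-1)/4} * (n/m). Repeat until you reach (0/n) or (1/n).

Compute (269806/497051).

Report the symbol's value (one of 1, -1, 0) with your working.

269806 = 2^1·134903; (2/497051) = -1 since 497051 mod 8 = 3, so (269806/497051) = (-1)^1·(134903/497051); sign now -1
reciprocity: (134903/497051) = -1·(497051/134903) since 134903 mod 4 = 3, 497051 mod 4 = 3; sign now +1
(497051/134903) = (92342/134903)   [reduce mod 134903]
92342 = 2^1·46171; (2/134903) = +1 since 134903 mod 8 = 7, so (92342/134903) = (+1)^1·(46171/134903); sign now +1
reciprocity: (46171/134903) = -1·(134903/46171) since 46171 mod 4 = 3, 134903 mod 4 = 3; sign now -1
(134903/46171) = (42561/46171)   [reduce mod 46171]
reciprocity: (42561/46171) = +1·(46171/42561) since 42561 mod 4 = 1, 46171 mod 4 = 3; sign now -1
(46171/42561) = (3610/42561)   [reduce mod 42561]
3610 = 2^1·1805; (2/42561) = +1 since 42561 mod 8 = 1, so (3610/42561) = (+1)^1·(1805/42561); sign now -1
reciprocity: (1805/42561) = +1·(42561/1805) since 1805 mod 4 = 1, 42561 mod 4 = 1; sign now -1
(42561/1805) = (1046/1805)   [reduce mod 1805]
1046 = 2^1·523; (2/1805) = -1 since 1805 mod 8 = 5, so (1046/1805) = (-1)^1·(523/1805); sign now +1
reciprocity: (523/1805) = +1·(1805/523) since 523 mod 4 = 3, 1805 mod 4 = 1; sign now +1
(1805/523) = (236/523)   [reduce mod 523]
236 = 2^2·59; (2/523) = -1 since 523 mod 8 = 3, so (236/523) = (-1)^2·(59/523); sign now +1
reciprocity: (59/523) = -1·(523/59) since 59 mod 4 = 3, 523 mod 4 = 3; sign now -1
(523/59) = (51/59)   [reduce mod 59]
reciprocity: (51/59) = -1·(59/51) since 51 mod 4 = 3, 59 mod 4 = 3; sign now +1
(59/51) = (8/51)   [reduce mod 51]
8 = 2^3·1; (2/51) = -1 since 51 mod 8 = 3, so (8/51) = (-1)^3·(1/51); sign now -1
(1/51) = 1; final value = sign = -1

-1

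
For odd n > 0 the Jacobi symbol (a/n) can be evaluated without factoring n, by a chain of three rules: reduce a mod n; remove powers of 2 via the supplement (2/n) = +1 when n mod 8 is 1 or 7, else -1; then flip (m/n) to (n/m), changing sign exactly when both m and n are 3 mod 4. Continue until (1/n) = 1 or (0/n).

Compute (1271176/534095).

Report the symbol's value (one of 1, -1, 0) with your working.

(1271176/534095): 1271176 mod 534095 = 202986, so (1271176/534095) = (202986/534095)
factor out 2^1: 202986 = 2^1·101493; with 534095 mod 8 = 7, (2/534095) = +1; sign now +1; continue with (101493/534095)
flip (101493/534095) -> (534095/101493): both odd, 101493 mod 4 = 1, 534095 mod 4 = 3, so the flip contributes +1; sign now +1
(534095/101493): 534095 mod 101493 = 26630, so (534095/101493) = (26630/101493)
factor out 2^1: 26630 = 2^1·13315; with 101493 mod 8 = 5, (2/101493) = -1; sign now -1; continue with (13315/101493)
flip (13315/101493) -> (101493/13315): both odd, 13315 mod 4 = 3, 101493 mod 4 = 1, so the flip contributes +1; sign now -1
(101493/13315): 101493 mod 13315 = 8288, so (101493/13315) = (8288/13315)
factor out 2^5: 8288 = 2^5·259; with 13315 mod 8 = 3, (2/13315) = -1; sign now +1; continue with (259/13315)
flip (259/13315) -> (13315/259): both odd, 259 mod 4 = 3, 13315 mod 4 = 3, so the flip contributes -1; sign now -1
(13315/259): 13315 mod 259 = 106, so (13315/259) = (106/259)
factor out 2^1: 106 = 2^1·53; with 259 mod 8 = 3, (2/259) = -1; sign now +1; continue with (53/259)
flip (53/259) -> (259/53): both odd, 53 mod 4 = 1, 259 mod 4 = 3, so the flip contributes +1; sign now +1
(259/53): 259 mod 53 = 47, so (259/53) = (47/53)
flip (47/53) -> (53/47): both odd, 47 mod 4 = 3, 53 mod 4 = 1, so the flip contributes +1; sign now +1
(53/47): 53 mod 47 = 6, so (53/47) = (6/47)
factor out 2^1: 6 = 2^1·3; with 47 mod 8 = 7, (2/47) = +1; sign now +1; continue with (3/47)
flip (3/47) -> (47/3): both odd, 3 mod 4 = 3, 47 mod 4 = 3, so the flip contributes -1; sign now -1
(47/3): 47 mod 3 = 2, so (47/3) = (2/3)
factor out 2^1: 2 = 2^1·1; with 3 mod 8 = 3, (2/3) = -1; sign now +1; continue with (1/3)
reached (1/3) = 1, so the symbol is +1

1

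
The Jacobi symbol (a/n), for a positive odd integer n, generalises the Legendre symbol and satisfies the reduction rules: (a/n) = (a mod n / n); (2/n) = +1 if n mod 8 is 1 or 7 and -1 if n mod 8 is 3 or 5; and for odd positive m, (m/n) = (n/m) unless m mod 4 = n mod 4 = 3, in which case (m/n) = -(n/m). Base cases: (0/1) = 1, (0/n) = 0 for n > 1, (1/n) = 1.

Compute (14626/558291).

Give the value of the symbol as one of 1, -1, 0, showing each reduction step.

1

14626 = 2^1·7313; (2/558291) = -1 since 558291 mod 8 = 3, so (14626/558291) = (-1)^1·(7313/558291); sign now -1
reciprocity: (7313/558291) = +1·(558291/7313) since 7313 mod 4 = 1, 558291 mod 4 = 3; sign now -1
(558291/7313) = (2503/7313)   [reduce mod 7313]
reciprocity: (2503/7313) = +1·(7313/2503) since 2503 mod 4 = 3, 7313 mod 4 = 1; sign now -1
(7313/2503) = (2307/2503)   [reduce mod 2503]
reciprocity: (2307/2503) = -1·(2503/2307) since 2307 mod 4 = 3, 2503 mod 4 = 3; sign now +1
(2503/2307) = (196/2307)   [reduce mod 2307]
196 = 2^2·49; (2/2307) = -1 since 2307 mod 8 = 3, so (196/2307) = (-1)^2·(49/2307); sign now +1
reciprocity: (49/2307) = +1·(2307/49) since 49 mod 4 = 1, 2307 mod 4 = 3; sign now +1
(2307/49) = (4/49)   [reduce mod 49]
4 = 2^2·1; (2/49) = +1 since 49 mod 8 = 1, so (4/49) = (+1)^2·(1/49); sign now +1
(1/49) = 1; final value = sign = +1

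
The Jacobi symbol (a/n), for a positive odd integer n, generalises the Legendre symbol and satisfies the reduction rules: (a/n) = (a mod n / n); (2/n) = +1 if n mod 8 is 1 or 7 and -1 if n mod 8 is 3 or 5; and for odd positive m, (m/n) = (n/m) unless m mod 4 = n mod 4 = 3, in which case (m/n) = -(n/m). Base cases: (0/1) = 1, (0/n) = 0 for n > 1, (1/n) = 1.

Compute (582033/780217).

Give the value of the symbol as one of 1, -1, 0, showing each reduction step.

reciprocity: (582033/780217) = +1·(780217/582033) since 582033 mod 4 = 1, 780217 mod 4 = 1; sign now +1
(780217/582033) = (198184/582033)   [reduce mod 582033]
198184 = 2^3·24773; (2/582033) = +1 since 582033 mod 8 = 1, so (198184/582033) = (+1)^3·(24773/582033); sign now +1
reciprocity: (24773/582033) = +1·(582033/24773) since 24773 mod 4 = 1, 582033 mod 4 = 1; sign now +1
(582033/24773) = (12254/24773)   [reduce mod 24773]
12254 = 2^1·6127; (2/24773) = -1 since 24773 mod 8 = 5, so (12254/24773) = (-1)^1·(6127/24773); sign now -1
reciprocity: (6127/24773) = +1·(24773/6127) since 6127 mod 4 = 3, 24773 mod 4 = 1; sign now -1
(24773/6127) = (265/6127)   [reduce mod 6127]
reciprocity: (265/6127) = +1·(6127/265) since 265 mod 4 = 1, 6127 mod 4 = 3; sign now -1
(6127/265) = (32/265)   [reduce mod 265]
32 = 2^5·1; (2/265) = +1 since 265 mod 8 = 1, so (32/265) = (+1)^5·(1/265); sign now -1
(1/265) = 1; final value = sign = -1

-1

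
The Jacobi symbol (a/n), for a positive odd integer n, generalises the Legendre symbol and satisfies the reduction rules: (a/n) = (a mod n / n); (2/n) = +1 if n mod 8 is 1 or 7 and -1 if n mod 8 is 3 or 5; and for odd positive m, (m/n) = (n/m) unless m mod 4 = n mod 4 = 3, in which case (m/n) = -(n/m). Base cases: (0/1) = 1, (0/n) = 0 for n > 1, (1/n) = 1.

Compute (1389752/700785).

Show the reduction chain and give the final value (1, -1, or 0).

1

(1389752/700785) = (688967/700785)   [reduce mod 700785]
reciprocity: (688967/700785) = +1·(700785/688967) since 688967 mod 4 = 3, 700785 mod 4 = 1; sign now +1
(700785/688967) = (11818/688967)   [reduce mod 688967]
11818 = 2^1·5909; (2/688967) = +1 since 688967 mod 8 = 7, so (11818/688967) = (+1)^1·(5909/688967); sign now +1
reciprocity: (5909/688967) = +1·(688967/5909) since 5909 mod 4 = 1, 688967 mod 4 = 3; sign now +1
(688967/5909) = (3523/5909)   [reduce mod 5909]
reciprocity: (3523/5909) = +1·(5909/3523) since 3523 mod 4 = 3, 5909 mod 4 = 1; sign now +1
(5909/3523) = (2386/3523)   [reduce mod 3523]
2386 = 2^1·1193; (2/3523) = -1 since 3523 mod 8 = 3, so (2386/3523) = (-1)^1·(1193/3523); sign now -1
reciprocity: (1193/3523) = +1·(3523/1193) since 1193 mod 4 = 1, 3523 mod 4 = 3; sign now -1
(3523/1193) = (1137/1193)   [reduce mod 1193]
reciprocity: (1137/1193) = +1·(1193/1137) since 1137 mod 4 = 1, 1193 mod 4 = 1; sign now -1
(1193/1137) = (56/1137)   [reduce mod 1137]
56 = 2^3·7; (2/1137) = +1 since 1137 mod 8 = 1, so (56/1137) = (+1)^3·(7/1137); sign now -1
reciprocity: (7/1137) = +1·(1137/7) since 7 mod 4 = 3, 1137 mod 4 = 1; sign now -1
(1137/7) = (3/7)   [reduce mod 7]
reciprocity: (3/7) = -1·(7/3) since 3 mod 4 = 3, 7 mod 4 = 3; sign now +1
(7/3) = (1/3)   [reduce mod 3]
(1/3) = 1; final value = sign = +1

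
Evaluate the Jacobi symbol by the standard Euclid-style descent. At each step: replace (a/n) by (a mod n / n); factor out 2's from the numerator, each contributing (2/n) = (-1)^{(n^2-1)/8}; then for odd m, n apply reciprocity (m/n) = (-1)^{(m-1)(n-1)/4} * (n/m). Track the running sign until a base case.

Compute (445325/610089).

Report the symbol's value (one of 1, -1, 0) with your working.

1

flip (445325/610089) -> (610089/445325): both odd, 445325 mod 4 = 1, 610089 mod 4 = 1, so the flip contributes +1; sign now +1
(610089/445325): 610089 mod 445325 = 164764, so (610089/445325) = (164764/445325)
factor out 2^2: 164764 = 2^2·41191; with 445325 mod 8 = 5, (2/445325) = -1; sign now +1; continue with (41191/445325)
flip (41191/445325) -> (445325/41191): both odd, 41191 mod 4 = 3, 445325 mod 4 = 1, so the flip contributes +1; sign now +1
(445325/41191): 445325 mod 41191 = 33415, so (445325/41191) = (33415/41191)
flip (33415/41191) -> (41191/33415): both odd, 33415 mod 4 = 3, 41191 mod 4 = 3, so the flip contributes -1; sign now -1
(41191/33415): 41191 mod 33415 = 7776, so (41191/33415) = (7776/33415)
factor out 2^5: 7776 = 2^5·243; with 33415 mod 8 = 7, (2/33415) = +1; sign now -1; continue with (243/33415)
flip (243/33415) -> (33415/243): both odd, 243 mod 4 = 3, 33415 mod 4 = 3, so the flip contributes -1; sign now +1
(33415/243): 33415 mod 243 = 124, so (33415/243) = (124/243)
factor out 2^2: 124 = 2^2·31; with 243 mod 8 = 3, (2/243) = -1; sign now +1; continue with (31/243)
flip (31/243) -> (243/31): both odd, 31 mod 4 = 3, 243 mod 4 = 3, so the flip contributes -1; sign now -1
(243/31): 243 mod 31 = 26, so (243/31) = (26/31)
factor out 2^1: 26 = 2^1·13; with 31 mod 8 = 7, (2/31) = +1; sign now -1; continue with (13/31)
flip (13/31) -> (31/13): both odd, 13 mod 4 = 1, 31 mod 4 = 3, so the flip contributes +1; sign now -1
(31/13): 31 mod 13 = 5, so (31/13) = (5/13)
flip (5/13) -> (13/5): both odd, 5 mod 4 = 1, 13 mod 4 = 1, so the flip contributes +1; sign now -1
(13/5): 13 mod 5 = 3, so (13/5) = (3/5)
flip (3/5) -> (5/3): both odd, 3 mod 4 = 3, 5 mod 4 = 1, so the flip contributes +1; sign now -1
(5/3): 5 mod 3 = 2, so (5/3) = (2/3)
factor out 2^1: 2 = 2^1·1; with 3 mod 8 = 3, (2/3) = -1; sign now +1; continue with (1/3)
reached (1/3) = 1, so the symbol is +1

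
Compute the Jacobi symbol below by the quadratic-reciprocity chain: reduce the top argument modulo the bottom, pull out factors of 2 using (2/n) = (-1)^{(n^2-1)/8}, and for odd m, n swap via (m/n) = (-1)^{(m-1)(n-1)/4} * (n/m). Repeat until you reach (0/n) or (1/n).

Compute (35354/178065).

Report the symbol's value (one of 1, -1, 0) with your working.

factor out 2^1: 35354 = 2^1·17677; with 178065 mod 8 = 1, (2/178065) = +1; sign now +1; continue with (17677/178065)
flip (17677/178065) -> (178065/17677): both odd, 17677 mod 4 = 1, 178065 mod 4 = 1, so the flip contributes +1; sign now +1
(178065/17677): 178065 mod 17677 = 1295, so (178065/17677) = (1295/17677)
flip (1295/17677) -> (17677/1295): both odd, 1295 mod 4 = 3, 17677 mod 4 = 1, so the flip contributes +1; sign now +1
(17677/1295): 17677 mod 1295 = 842, so (17677/1295) = (842/1295)
factor out 2^1: 842 = 2^1·421; with 1295 mod 8 = 7, (2/1295) = +1; sign now +1; continue with (421/1295)
flip (421/1295) -> (1295/421): both odd, 421 mod 4 = 1, 1295 mod 4 = 3, so the flip contributes +1; sign now +1
(1295/421): 1295 mod 421 = 32, so (1295/421) = (32/421)
factor out 2^5: 32 = 2^5·1; with 421 mod 8 = 5, (2/421) = -1; sign now -1; continue with (1/421)
reached (1/421) = 1, so the symbol is -1

-1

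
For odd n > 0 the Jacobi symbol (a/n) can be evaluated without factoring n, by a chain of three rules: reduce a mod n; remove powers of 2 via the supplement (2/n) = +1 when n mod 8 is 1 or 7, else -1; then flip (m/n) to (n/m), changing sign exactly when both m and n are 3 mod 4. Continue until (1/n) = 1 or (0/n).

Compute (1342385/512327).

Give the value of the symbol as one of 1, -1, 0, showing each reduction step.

(1342385/512327) = (317731/512327)   [reduce mod 512327]
reciprocity: (317731/512327) = -1·(512327/317731) since 317731 mod 4 = 3, 512327 mod 4 = 3; sign now -1
(512327/317731) = (194596/317731)   [reduce mod 317731]
194596 = 2^2·48649; (2/317731) = -1 since 317731 mod 8 = 3, so (194596/317731) = (-1)^2·(48649/317731); sign now -1
reciprocity: (48649/317731) = +1·(317731/48649) since 48649 mod 4 = 1, 317731 mod 4 = 3; sign now -1
(317731/48649) = (25837/48649)   [reduce mod 48649]
reciprocity: (25837/48649) = +1·(48649/25837) since 25837 mod 4 = 1, 48649 mod 4 = 1; sign now -1
(48649/25837) = (22812/25837)   [reduce mod 25837]
22812 = 2^2·5703; (2/25837) = -1 since 25837 mod 8 = 5, so (22812/25837) = (-1)^2·(5703/25837); sign now -1
reciprocity: (5703/25837) = +1·(25837/5703) since 5703 mod 4 = 3, 25837 mod 4 = 1; sign now -1
(25837/5703) = (3025/5703)   [reduce mod 5703]
reciprocity: (3025/5703) = +1·(5703/3025) since 3025 mod 4 = 1, 5703 mod 4 = 3; sign now -1
(5703/3025) = (2678/3025)   [reduce mod 3025]
2678 = 2^1·1339; (2/3025) = +1 since 3025 mod 8 = 1, so (2678/3025) = (+1)^1·(1339/3025); sign now -1
reciprocity: (1339/3025) = +1·(3025/1339) since 1339 mod 4 = 3, 3025 mod 4 = 1; sign now -1
(3025/1339) = (347/1339)   [reduce mod 1339]
reciprocity: (347/1339) = -1·(1339/347) since 347 mod 4 = 3, 1339 mod 4 = 3; sign now +1
(1339/347) = (298/347)   [reduce mod 347]
298 = 2^1·149; (2/347) = -1 since 347 mod 8 = 3, so (298/347) = (-1)^1·(149/347); sign now -1
reciprocity: (149/347) = +1·(347/149) since 149 mod 4 = 1, 347 mod 4 = 3; sign now -1
(347/149) = (49/149)   [reduce mod 149]
reciprocity: (49/149) = +1·(149/49) since 49 mod 4 = 1, 149 mod 4 = 1; sign now -1
(149/49) = (2/49)   [reduce mod 49]
2 = 2^1·1; (2/49) = +1 since 49 mod 8 = 1, so (2/49) = (+1)^1·(1/49); sign now -1
(1/49) = 1; final value = sign = -1

-1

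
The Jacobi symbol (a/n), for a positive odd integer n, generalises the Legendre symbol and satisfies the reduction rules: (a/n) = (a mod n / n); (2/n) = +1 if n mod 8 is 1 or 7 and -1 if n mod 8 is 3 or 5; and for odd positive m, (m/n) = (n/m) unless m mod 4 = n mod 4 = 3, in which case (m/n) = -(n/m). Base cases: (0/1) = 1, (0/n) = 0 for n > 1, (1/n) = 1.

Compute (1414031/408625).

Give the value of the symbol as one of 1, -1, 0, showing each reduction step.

(1414031/408625) = (188156/408625)   [reduce mod 408625]
188156 = 2^2·47039; (2/408625) = +1 since 408625 mod 8 = 1, so (188156/408625) = (+1)^2·(47039/408625); sign now +1
reciprocity: (47039/408625) = +1·(408625/47039) since 47039 mod 4 = 3, 408625 mod 4 = 1; sign now +1
(408625/47039) = (32313/47039)   [reduce mod 47039]
reciprocity: (32313/47039) = +1·(47039/32313) since 32313 mod 4 = 1, 47039 mod 4 = 3; sign now +1
(47039/32313) = (14726/32313)   [reduce mod 32313]
14726 = 2^1·7363; (2/32313) = +1 since 32313 mod 8 = 1, so (14726/32313) = (+1)^1·(7363/32313); sign now +1
reciprocity: (7363/32313) = +1·(32313/7363) since 7363 mod 4 = 3, 32313 mod 4 = 1; sign now +1
(32313/7363) = (2861/7363)   [reduce mod 7363]
reciprocity: (2861/7363) = +1·(7363/2861) since 2861 mod 4 = 1, 7363 mod 4 = 3; sign now +1
(7363/2861) = (1641/2861)   [reduce mod 2861]
reciprocity: (1641/2861) = +1·(2861/1641) since 1641 mod 4 = 1, 2861 mod 4 = 1; sign now +1
(2861/1641) = (1220/1641)   [reduce mod 1641]
1220 = 2^2·305; (2/1641) = +1 since 1641 mod 8 = 1, so (1220/1641) = (+1)^2·(305/1641); sign now +1
reciprocity: (305/1641) = +1·(1641/305) since 305 mod 4 = 1, 1641 mod 4 = 1; sign now +1
(1641/305) = (116/305)   [reduce mod 305]
116 = 2^2·29; (2/305) = +1 since 305 mod 8 = 1, so (116/305) = (+1)^2·(29/305); sign now +1
reciprocity: (29/305) = +1·(305/29) since 29 mod 4 = 1, 305 mod 4 = 1; sign now +1
(305/29) = (15/29)   [reduce mod 29]
reciprocity: (15/29) = +1·(29/15) since 15 mod 4 = 3, 29 mod 4 = 1; sign now +1
(29/15) = (14/15)   [reduce mod 15]
14 = 2^1·7; (2/15) = +1 since 15 mod 8 = 7, so (14/15) = (+1)^1·(7/15); sign now +1
reciprocity: (7/15) = -1·(15/7) since 7 mod 4 = 3, 15 mod 4 = 3; sign now -1
(15/7) = (1/7)   [reduce mod 7]
(1/7) = 1; final value = sign = -1

-1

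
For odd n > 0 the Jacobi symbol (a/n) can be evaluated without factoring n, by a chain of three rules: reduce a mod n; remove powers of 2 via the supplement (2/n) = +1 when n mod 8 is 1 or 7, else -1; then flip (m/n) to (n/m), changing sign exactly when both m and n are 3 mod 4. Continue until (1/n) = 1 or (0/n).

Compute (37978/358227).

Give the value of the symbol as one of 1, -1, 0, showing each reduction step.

factor out 2^1: 37978 = 2^1·18989; with 358227 mod 8 = 3, (2/358227) = -1; sign now -1; continue with (18989/358227)
flip (18989/358227) -> (358227/18989): both odd, 18989 mod 4 = 1, 358227 mod 4 = 3, so the flip contributes +1; sign now -1
(358227/18989): 358227 mod 18989 = 16425, so (358227/18989) = (16425/18989)
flip (16425/18989) -> (18989/16425): both odd, 16425 mod 4 = 1, 18989 mod 4 = 1, so the flip contributes +1; sign now -1
(18989/16425): 18989 mod 16425 = 2564, so (18989/16425) = (2564/16425)
factor out 2^2: 2564 = 2^2·641; with 16425 mod 8 = 1, (2/16425) = +1; sign now -1; continue with (641/16425)
flip (641/16425) -> (16425/641): both odd, 641 mod 4 = 1, 16425 mod 4 = 1, so the flip contributes +1; sign now -1
(16425/641): 16425 mod 641 = 400, so (16425/641) = (400/641)
factor out 2^4: 400 = 2^4·25; with 641 mod 8 = 1, (2/641) = +1; sign now -1; continue with (25/641)
flip (25/641) -> (641/25): both odd, 25 mod 4 = 1, 641 mod 4 = 1, so the flip contributes +1; sign now -1
(641/25): 641 mod 25 = 16, so (641/25) = (16/25)
factor out 2^4: 16 = 2^4·1; with 25 mod 8 = 1, (2/25) = +1; sign now -1; continue with (1/25)
reached (1/25) = 1, so the symbol is -1

-1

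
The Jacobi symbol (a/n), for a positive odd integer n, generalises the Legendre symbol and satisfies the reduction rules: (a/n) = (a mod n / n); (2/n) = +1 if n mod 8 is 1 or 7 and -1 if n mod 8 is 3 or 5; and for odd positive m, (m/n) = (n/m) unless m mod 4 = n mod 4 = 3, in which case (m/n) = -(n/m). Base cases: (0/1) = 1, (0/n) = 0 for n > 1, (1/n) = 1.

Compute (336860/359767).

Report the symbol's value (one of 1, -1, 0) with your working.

-1

factor out 2^2: 336860 = 2^2·84215; with 359767 mod 8 = 7, (2/359767) = +1; sign now +1; continue with (84215/359767)
flip (84215/359767) -> (359767/84215): both odd, 84215 mod 4 = 3, 359767 mod 4 = 3, so the flip contributes -1; sign now -1
(359767/84215): 359767 mod 84215 = 22907, so (359767/84215) = (22907/84215)
flip (22907/84215) -> (84215/22907): both odd, 22907 mod 4 = 3, 84215 mod 4 = 3, so the flip contributes -1; sign now +1
(84215/22907): 84215 mod 22907 = 15494, so (84215/22907) = (15494/22907)
factor out 2^1: 15494 = 2^1·7747; with 22907 mod 8 = 3, (2/22907) = -1; sign now -1; continue with (7747/22907)
flip (7747/22907) -> (22907/7747): both odd, 7747 mod 4 = 3, 22907 mod 4 = 3, so the flip contributes -1; sign now +1
(22907/7747): 22907 mod 7747 = 7413, so (22907/7747) = (7413/7747)
flip (7413/7747) -> (7747/7413): both odd, 7413 mod 4 = 1, 7747 mod 4 = 3, so the flip contributes +1; sign now +1
(7747/7413): 7747 mod 7413 = 334, so (7747/7413) = (334/7413)
factor out 2^1: 334 = 2^1·167; with 7413 mod 8 = 5, (2/7413) = -1; sign now -1; continue with (167/7413)
flip (167/7413) -> (7413/167): both odd, 167 mod 4 = 3, 7413 mod 4 = 1, so the flip contributes +1; sign now -1
(7413/167): 7413 mod 167 = 65, so (7413/167) = (65/167)
flip (65/167) -> (167/65): both odd, 65 mod 4 = 1, 167 mod 4 = 3, so the flip contributes +1; sign now -1
(167/65): 167 mod 65 = 37, so (167/65) = (37/65)
flip (37/65) -> (65/37): both odd, 37 mod 4 = 1, 65 mod 4 = 1, so the flip contributes +1; sign now -1
(65/37): 65 mod 37 = 28, so (65/37) = (28/37)
factor out 2^2: 28 = 2^2·7; with 37 mod 8 = 5, (2/37) = -1; sign now -1; continue with (7/37)
flip (7/37) -> (37/7): both odd, 7 mod 4 = 3, 37 mod 4 = 1, so the flip contributes +1; sign now -1
(37/7): 37 mod 7 = 2, so (37/7) = (2/7)
factor out 2^1: 2 = 2^1·1; with 7 mod 8 = 7, (2/7) = +1; sign now -1; continue with (1/7)
reached (1/7) = 1, so the symbol is -1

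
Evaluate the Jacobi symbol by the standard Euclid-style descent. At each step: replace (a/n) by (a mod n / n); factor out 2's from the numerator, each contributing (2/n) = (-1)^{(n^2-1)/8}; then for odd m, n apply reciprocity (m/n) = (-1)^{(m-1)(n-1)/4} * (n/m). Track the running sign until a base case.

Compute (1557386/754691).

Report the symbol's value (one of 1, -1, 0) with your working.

(1557386/754691): 1557386 mod 754691 = 48004, so (1557386/754691) = (48004/754691)
factor out 2^2: 48004 = 2^2·12001; with 754691 mod 8 = 3, (2/754691) = -1; sign now +1; continue with (12001/754691)
flip (12001/754691) -> (754691/12001): both odd, 12001 mod 4 = 1, 754691 mod 4 = 3, so the flip contributes +1; sign now +1
(754691/12001): 754691 mod 12001 = 10629, so (754691/12001) = (10629/12001)
flip (10629/12001) -> (12001/10629): both odd, 10629 mod 4 = 1, 12001 mod 4 = 1, so the flip contributes +1; sign now +1
(12001/10629): 12001 mod 10629 = 1372, so (12001/10629) = (1372/10629)
factor out 2^2: 1372 = 2^2·343; with 10629 mod 8 = 5, (2/10629) = -1; sign now +1; continue with (343/10629)
flip (343/10629) -> (10629/343): both odd, 343 mod 4 = 3, 10629 mod 4 = 1, so the flip contributes +1; sign now +1
(10629/343): 10629 mod 343 = 339, so (10629/343) = (339/343)
flip (339/343) -> (343/339): both odd, 339 mod 4 = 3, 343 mod 4 = 3, so the flip contributes -1; sign now -1
(343/339): 343 mod 339 = 4, so (343/339) = (4/339)
factor out 2^2: 4 = 2^2·1; with 339 mod 8 = 3, (2/339) = -1; sign now -1; continue with (1/339)
reached (1/339) = 1, so the symbol is -1

-1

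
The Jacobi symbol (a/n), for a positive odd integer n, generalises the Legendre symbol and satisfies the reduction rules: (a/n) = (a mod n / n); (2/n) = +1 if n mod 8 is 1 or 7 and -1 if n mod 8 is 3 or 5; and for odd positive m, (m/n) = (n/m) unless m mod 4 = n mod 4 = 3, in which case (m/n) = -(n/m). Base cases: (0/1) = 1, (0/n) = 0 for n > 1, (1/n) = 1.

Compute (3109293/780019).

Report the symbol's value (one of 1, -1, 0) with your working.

1

(3109293/780019): 3109293 mod 780019 = 769236, so (3109293/780019) = (769236/780019)
factor out 2^2: 769236 = 2^2·192309; with 780019 mod 8 = 3, (2/780019) = -1; sign now +1; continue with (192309/780019)
flip (192309/780019) -> (780019/192309): both odd, 192309 mod 4 = 1, 780019 mod 4 = 3, so the flip contributes +1; sign now +1
(780019/192309): 780019 mod 192309 = 10783, so (780019/192309) = (10783/192309)
flip (10783/192309) -> (192309/10783): both odd, 10783 mod 4 = 3, 192309 mod 4 = 1, so the flip contributes +1; sign now +1
(192309/10783): 192309 mod 10783 = 8998, so (192309/10783) = (8998/10783)
factor out 2^1: 8998 = 2^1·4499; with 10783 mod 8 = 7, (2/10783) = +1; sign now +1; continue with (4499/10783)
flip (4499/10783) -> (10783/4499): both odd, 4499 mod 4 = 3, 10783 mod 4 = 3, so the flip contributes -1; sign now -1
(10783/4499): 10783 mod 4499 = 1785, so (10783/4499) = (1785/4499)
flip (1785/4499) -> (4499/1785): both odd, 1785 mod 4 = 1, 4499 mod 4 = 3, so the flip contributes +1; sign now -1
(4499/1785): 4499 mod 1785 = 929, so (4499/1785) = (929/1785)
flip (929/1785) -> (1785/929): both odd, 929 mod 4 = 1, 1785 mod 4 = 1, so the flip contributes +1; sign now -1
(1785/929): 1785 mod 929 = 856, so (1785/929) = (856/929)
factor out 2^3: 856 = 2^3·107; with 929 mod 8 = 1, (2/929) = +1; sign now -1; continue with (107/929)
flip (107/929) -> (929/107): both odd, 107 mod 4 = 3, 929 mod 4 = 1, so the flip contributes +1; sign now -1
(929/107): 929 mod 107 = 73, so (929/107) = (73/107)
flip (73/107) -> (107/73): both odd, 73 mod 4 = 1, 107 mod 4 = 3, so the flip contributes +1; sign now -1
(107/73): 107 mod 73 = 34, so (107/73) = (34/73)
factor out 2^1: 34 = 2^1·17; with 73 mod 8 = 1, (2/73) = +1; sign now -1; continue with (17/73)
flip (17/73) -> (73/17): both odd, 17 mod 4 = 1, 73 mod 4 = 1, so the flip contributes +1; sign now -1
(73/17): 73 mod 17 = 5, so (73/17) = (5/17)
flip (5/17) -> (17/5): both odd, 5 mod 4 = 1, 17 mod 4 = 1, so the flip contributes +1; sign now -1
(17/5): 17 mod 5 = 2, so (17/5) = (2/5)
factor out 2^1: 2 = 2^1·1; with 5 mod 8 = 5, (2/5) = -1; sign now +1; continue with (1/5)
reached (1/5) = 1, so the symbol is +1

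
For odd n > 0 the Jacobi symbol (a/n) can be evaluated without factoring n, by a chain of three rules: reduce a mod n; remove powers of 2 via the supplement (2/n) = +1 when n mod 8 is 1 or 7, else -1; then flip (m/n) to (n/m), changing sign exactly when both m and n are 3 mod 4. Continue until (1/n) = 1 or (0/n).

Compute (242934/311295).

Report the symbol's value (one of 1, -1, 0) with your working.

0

242934 = 2^1·121467; (2/311295) = +1 since 311295 mod 8 = 7, so (242934/311295) = (+1)^1·(121467/311295); sign now +1
reciprocity: (121467/311295) = -1·(311295/121467) since 121467 mod 4 = 3, 311295 mod 4 = 3; sign now -1
(311295/121467) = (68361/121467)   [reduce mod 121467]
reciprocity: (68361/121467) = +1·(121467/68361) since 68361 mod 4 = 1, 121467 mod 4 = 3; sign now -1
(121467/68361) = (53106/68361)   [reduce mod 68361]
53106 = 2^1·26553; (2/68361) = +1 since 68361 mod 8 = 1, so (53106/68361) = (+1)^1·(26553/68361); sign now -1
reciprocity: (26553/68361) = +1·(68361/26553) since 26553 mod 4 = 1, 68361 mod 4 = 1; sign now -1
(68361/26553) = (15255/26553)   [reduce mod 26553]
reciprocity: (15255/26553) = +1·(26553/15255) since 15255 mod 4 = 3, 26553 mod 4 = 1; sign now -1
(26553/15255) = (11298/15255)   [reduce mod 15255]
11298 = 2^1·5649; (2/15255) = +1 since 15255 mod 8 = 7, so (11298/15255) = (+1)^1·(5649/15255); sign now -1
reciprocity: (5649/15255) = +1·(15255/5649) since 5649 mod 4 = 1, 15255 mod 4 = 3; sign now -1
(15255/5649) = (3957/5649)   [reduce mod 5649]
reciprocity: (3957/5649) = +1·(5649/3957) since 3957 mod 4 = 1, 5649 mod 4 = 1; sign now -1
(5649/3957) = (1692/3957)   [reduce mod 3957]
1692 = 2^2·423; (2/3957) = -1 since 3957 mod 8 = 5, so (1692/3957) = (-1)^2·(423/3957); sign now -1
reciprocity: (423/3957) = +1·(3957/423) since 423 mod 4 = 3, 3957 mod 4 = 1; sign now -1
(3957/423) = (150/423)   [reduce mod 423]
150 = 2^1·75; (2/423) = +1 since 423 mod 8 = 7, so (150/423) = (+1)^1·(75/423); sign now -1
reciprocity: (75/423) = -1·(423/75) since 75 mod 4 = 3, 423 mod 4 = 3; sign now +1
(423/75) = (48/75)   [reduce mod 75]
48 = 2^4·3; (2/75) = -1 since 75 mod 8 = 3, so (48/75) = (-1)^4·(3/75); sign now +1
reciprocity: (3/75) = -1·(75/3) since 3 mod 4 = 3, 75 mod 4 = 3; sign now -1
(75/3) = (0/3)   [reduce mod 3]
(0/3) = 0   [gcd(a, n) > 1]; final value = 0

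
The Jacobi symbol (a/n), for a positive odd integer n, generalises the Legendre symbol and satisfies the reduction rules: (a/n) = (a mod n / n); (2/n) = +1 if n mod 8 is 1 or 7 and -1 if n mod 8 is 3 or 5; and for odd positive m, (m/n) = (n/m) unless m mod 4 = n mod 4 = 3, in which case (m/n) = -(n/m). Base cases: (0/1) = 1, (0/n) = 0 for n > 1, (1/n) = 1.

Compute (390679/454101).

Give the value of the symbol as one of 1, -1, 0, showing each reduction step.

1

reciprocity: (390679/454101) = +1·(454101/390679) since 390679 mod 4 = 3, 454101 mod 4 = 1; sign now +1
(454101/390679) = (63422/390679)   [reduce mod 390679]
63422 = 2^1·31711; (2/390679) = +1 since 390679 mod 8 = 7, so (63422/390679) = (+1)^1·(31711/390679); sign now +1
reciprocity: (31711/390679) = -1·(390679/31711) since 31711 mod 4 = 3, 390679 mod 4 = 3; sign now -1
(390679/31711) = (10147/31711)   [reduce mod 31711]
reciprocity: (10147/31711) = -1·(31711/10147) since 10147 mod 4 = 3, 31711 mod 4 = 3; sign now +1
(31711/10147) = (1270/10147)   [reduce mod 10147]
1270 = 2^1·635; (2/10147) = -1 since 10147 mod 8 = 3, so (1270/10147) = (-1)^1·(635/10147); sign now -1
reciprocity: (635/10147) = -1·(10147/635) since 635 mod 4 = 3, 10147 mod 4 = 3; sign now +1
(10147/635) = (622/635)   [reduce mod 635]
622 = 2^1·311; (2/635) = -1 since 635 mod 8 = 3, so (622/635) = (-1)^1·(311/635); sign now -1
reciprocity: (311/635) = -1·(635/311) since 311 mod 4 = 3, 635 mod 4 = 3; sign now +1
(635/311) = (13/311)   [reduce mod 311]
reciprocity: (13/311) = +1·(311/13) since 13 mod 4 = 1, 311 mod 4 = 3; sign now +1
(311/13) = (12/13)   [reduce mod 13]
12 = 2^2·3; (2/13) = -1 since 13 mod 8 = 5, so (12/13) = (-1)^2·(3/13); sign now +1
reciprocity: (3/13) = +1·(13/3) since 3 mod 4 = 3, 13 mod 4 = 1; sign now +1
(13/3) = (1/3)   [reduce mod 3]
(1/3) = 1; final value = sign = +1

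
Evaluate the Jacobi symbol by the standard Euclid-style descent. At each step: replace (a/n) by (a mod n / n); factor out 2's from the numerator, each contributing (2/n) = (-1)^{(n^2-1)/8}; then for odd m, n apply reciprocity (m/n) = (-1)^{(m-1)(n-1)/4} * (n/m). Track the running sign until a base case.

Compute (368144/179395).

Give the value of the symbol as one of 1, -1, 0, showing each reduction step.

-1

(368144/179395) = (9354/179395)   [reduce mod 179395]
9354 = 2^1·4677; (2/179395) = -1 since 179395 mod 8 = 3, so (9354/179395) = (-1)^1·(4677/179395); sign now -1
reciprocity: (4677/179395) = +1·(179395/4677) since 4677 mod 4 = 1, 179395 mod 4 = 3; sign now -1
(179395/4677) = (1669/4677)   [reduce mod 4677]
reciprocity: (1669/4677) = +1·(4677/1669) since 1669 mod 4 = 1, 4677 mod 4 = 1; sign now -1
(4677/1669) = (1339/1669)   [reduce mod 1669]
reciprocity: (1339/1669) = +1·(1669/1339) since 1339 mod 4 = 3, 1669 mod 4 = 1; sign now -1
(1669/1339) = (330/1339)   [reduce mod 1339]
330 = 2^1·165; (2/1339) = -1 since 1339 mod 8 = 3, so (330/1339) = (-1)^1·(165/1339); sign now +1
reciprocity: (165/1339) = +1·(1339/165) since 165 mod 4 = 1, 1339 mod 4 = 3; sign now +1
(1339/165) = (19/165)   [reduce mod 165]
reciprocity: (19/165) = +1·(165/19) since 19 mod 4 = 3, 165 mod 4 = 1; sign now +1
(165/19) = (13/19)   [reduce mod 19]
reciprocity: (13/19) = +1·(19/13) since 13 mod 4 = 1, 19 mod 4 = 3; sign now +1
(19/13) = (6/13)   [reduce mod 13]
6 = 2^1·3; (2/13) = -1 since 13 mod 8 = 5, so (6/13) = (-1)^1·(3/13); sign now -1
reciprocity: (3/13) = +1·(13/3) since 3 mod 4 = 3, 13 mod 4 = 1; sign now -1
(13/3) = (1/3)   [reduce mod 3]
(1/3) = 1; final value = sign = -1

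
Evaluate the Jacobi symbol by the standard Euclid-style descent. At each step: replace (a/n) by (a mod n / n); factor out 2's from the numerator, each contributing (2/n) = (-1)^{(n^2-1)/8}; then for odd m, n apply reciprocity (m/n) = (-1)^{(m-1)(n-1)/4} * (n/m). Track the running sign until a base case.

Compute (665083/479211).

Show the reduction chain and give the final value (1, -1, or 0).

(665083/479211) = (185872/479211)   [reduce mod 479211]
185872 = 2^4·11617; (2/479211) = -1 since 479211 mod 8 = 3, so (185872/479211) = (-1)^4·(11617/479211); sign now +1
reciprocity: (11617/479211) = +1·(479211/11617) since 11617 mod 4 = 1, 479211 mod 4 = 3; sign now +1
(479211/11617) = (2914/11617)   [reduce mod 11617]
2914 = 2^1·1457; (2/11617) = +1 since 11617 mod 8 = 1, so (2914/11617) = (+1)^1·(1457/11617); sign now +1
reciprocity: (1457/11617) = +1·(11617/1457) since 1457 mod 4 = 1, 11617 mod 4 = 1; sign now +1
(11617/1457) = (1418/1457)   [reduce mod 1457]
1418 = 2^1·709; (2/1457) = +1 since 1457 mod 8 = 1, so (1418/1457) = (+1)^1·(709/1457); sign now +1
reciprocity: (709/1457) = +1·(1457/709) since 709 mod 4 = 1, 1457 mod 4 = 1; sign now +1
(1457/709) = (39/709)   [reduce mod 709]
reciprocity: (39/709) = +1·(709/39) since 39 mod 4 = 3, 709 mod 4 = 1; sign now +1
(709/39) = (7/39)   [reduce mod 39]
reciprocity: (7/39) = -1·(39/7) since 7 mod 4 = 3, 39 mod 4 = 3; sign now -1
(39/7) = (4/7)   [reduce mod 7]
4 = 2^2·1; (2/7) = +1 since 7 mod 8 = 7, so (4/7) = (+1)^2·(1/7); sign now -1
(1/7) = 1; final value = sign = -1

-1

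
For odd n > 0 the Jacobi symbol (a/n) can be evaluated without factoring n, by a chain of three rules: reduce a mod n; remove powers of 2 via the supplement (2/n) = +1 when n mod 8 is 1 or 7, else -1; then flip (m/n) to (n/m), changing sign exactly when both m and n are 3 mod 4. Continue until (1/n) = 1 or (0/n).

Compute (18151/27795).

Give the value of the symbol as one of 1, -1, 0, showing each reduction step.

reciprocity: (18151/27795) = -1·(27795/18151) since 18151 mod 4 = 3, 27795 mod 4 = 3; sign now -1
(27795/18151) = (9644/18151)   [reduce mod 18151]
9644 = 2^2·2411; (2/18151) = +1 since 18151 mod 8 = 7, so (9644/18151) = (+1)^2·(2411/18151); sign now -1
reciprocity: (2411/18151) = -1·(18151/2411) since 2411 mod 4 = 3, 18151 mod 4 = 3; sign now +1
(18151/2411) = (1274/2411)   [reduce mod 2411]
1274 = 2^1·637; (2/2411) = -1 since 2411 mod 8 = 3, so (1274/2411) = (-1)^1·(637/2411); sign now -1
reciprocity: (637/2411) = +1·(2411/637) since 637 mod 4 = 1, 2411 mod 4 = 3; sign now -1
(2411/637) = (500/637)   [reduce mod 637]
500 = 2^2·125; (2/637) = -1 since 637 mod 8 = 5, so (500/637) = (-1)^2·(125/637); sign now -1
reciprocity: (125/637) = +1·(637/125) since 125 mod 4 = 1, 637 mod 4 = 1; sign now -1
(637/125) = (12/125)   [reduce mod 125]
12 = 2^2·3; (2/125) = -1 since 125 mod 8 = 5, so (12/125) = (-1)^2·(3/125); sign now -1
reciprocity: (3/125) = +1·(125/3) since 3 mod 4 = 3, 125 mod 4 = 1; sign now -1
(125/3) = (2/3)   [reduce mod 3]
2 = 2^1·1; (2/3) = -1 since 3 mod 8 = 3, so (2/3) = (-1)^1·(1/3); sign now +1
(1/3) = 1; final value = sign = +1

1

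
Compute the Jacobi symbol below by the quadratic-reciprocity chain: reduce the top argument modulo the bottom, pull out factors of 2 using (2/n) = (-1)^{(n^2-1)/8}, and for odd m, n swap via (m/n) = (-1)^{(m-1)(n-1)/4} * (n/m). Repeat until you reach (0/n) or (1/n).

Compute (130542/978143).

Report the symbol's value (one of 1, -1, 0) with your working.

1

factor out 2^1: 130542 = 2^1·65271; with 978143 mod 8 = 7, (2/978143) = +1; sign now +1; continue with (65271/978143)
flip (65271/978143) -> (978143/65271): both odd, 65271 mod 4 = 3, 978143 mod 4 = 3, so the flip contributes -1; sign now -1
(978143/65271): 978143 mod 65271 = 64349, so (978143/65271) = (64349/65271)
flip (64349/65271) -> (65271/64349): both odd, 64349 mod 4 = 1, 65271 mod 4 = 3, so the flip contributes +1; sign now -1
(65271/64349): 65271 mod 64349 = 922, so (65271/64349) = (922/64349)
factor out 2^1: 922 = 2^1·461; with 64349 mod 8 = 5, (2/64349) = -1; sign now +1; continue with (461/64349)
flip (461/64349) -> (64349/461): both odd, 461 mod 4 = 1, 64349 mod 4 = 1, so the flip contributes +1; sign now +1
(64349/461): 64349 mod 461 = 270, so (64349/461) = (270/461)
factor out 2^1: 270 = 2^1·135; with 461 mod 8 = 5, (2/461) = -1; sign now -1; continue with (135/461)
flip (135/461) -> (461/135): both odd, 135 mod 4 = 3, 461 mod 4 = 1, so the flip contributes +1; sign now -1
(461/135): 461 mod 135 = 56, so (461/135) = (56/135)
factor out 2^3: 56 = 2^3·7; with 135 mod 8 = 7, (2/135) = +1; sign now -1; continue with (7/135)
flip (7/135) -> (135/7): both odd, 7 mod 4 = 3, 135 mod 4 = 3, so the flip contributes -1; sign now +1
(135/7): 135 mod 7 = 2, so (135/7) = (2/7)
factor out 2^1: 2 = 2^1·1; with 7 mod 8 = 7, (2/7) = +1; sign now +1; continue with (1/7)
reached (1/7) = 1, so the symbol is +1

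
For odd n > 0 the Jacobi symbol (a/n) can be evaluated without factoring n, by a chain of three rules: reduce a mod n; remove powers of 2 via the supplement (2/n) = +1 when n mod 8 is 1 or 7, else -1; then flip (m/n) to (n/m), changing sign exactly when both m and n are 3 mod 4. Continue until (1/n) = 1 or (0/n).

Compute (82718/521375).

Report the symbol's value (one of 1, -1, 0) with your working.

factor out 2^1: 82718 = 2^1·41359; with 521375 mod 8 = 7, (2/521375) = +1; sign now +1; continue with (41359/521375)
flip (41359/521375) -> (521375/41359): both odd, 41359 mod 4 = 3, 521375 mod 4 = 3, so the flip contributes -1; sign now -1
(521375/41359): 521375 mod 41359 = 25067, so (521375/41359) = (25067/41359)
flip (25067/41359) -> (41359/25067): both odd, 25067 mod 4 = 3, 41359 mod 4 = 3, so the flip contributes -1; sign now +1
(41359/25067): 41359 mod 25067 = 16292, so (41359/25067) = (16292/25067)
factor out 2^2: 16292 = 2^2·4073; with 25067 mod 8 = 3, (2/25067) = -1; sign now +1; continue with (4073/25067)
flip (4073/25067) -> (25067/4073): both odd, 4073 mod 4 = 1, 25067 mod 4 = 3, so the flip contributes +1; sign now +1
(25067/4073): 25067 mod 4073 = 629, so (25067/4073) = (629/4073)
flip (629/4073) -> (4073/629): both odd, 629 mod 4 = 1, 4073 mod 4 = 1, so the flip contributes +1; sign now +1
(4073/629): 4073 mod 629 = 299, so (4073/629) = (299/629)
flip (299/629) -> (629/299): both odd, 299 mod 4 = 3, 629 mod 4 = 1, so the flip contributes +1; sign now +1
(629/299): 629 mod 299 = 31, so (629/299) = (31/299)
flip (31/299) -> (299/31): both odd, 31 mod 4 = 3, 299 mod 4 = 3, so the flip contributes -1; sign now -1
(299/31): 299 mod 31 = 20, so (299/31) = (20/31)
factor out 2^2: 20 = 2^2·5; with 31 mod 8 = 7, (2/31) = +1; sign now -1; continue with (5/31)
flip (5/31) -> (31/5): both odd, 5 mod 4 = 1, 31 mod 4 = 3, so the flip contributes +1; sign now -1
(31/5): 31 mod 5 = 1, so (31/5) = (1/5)
reached (1/5) = 1, so the symbol is -1

-1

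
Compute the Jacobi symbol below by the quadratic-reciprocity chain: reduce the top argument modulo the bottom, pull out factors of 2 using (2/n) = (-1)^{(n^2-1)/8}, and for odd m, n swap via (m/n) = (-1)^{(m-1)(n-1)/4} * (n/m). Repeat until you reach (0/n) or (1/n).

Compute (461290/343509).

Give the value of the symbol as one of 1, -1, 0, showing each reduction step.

(461290/343509) = (117781/343509)   [reduce mod 343509]
reciprocity: (117781/343509) = +1·(343509/117781) since 117781 mod 4 = 1, 343509 mod 4 = 1; sign now +1
(343509/117781) = (107947/117781)   [reduce mod 117781]
reciprocity: (107947/117781) = +1·(117781/107947) since 107947 mod 4 = 3, 117781 mod 4 = 1; sign now +1
(117781/107947) = (9834/107947)   [reduce mod 107947]
9834 = 2^1·4917; (2/107947) = -1 since 107947 mod 8 = 3, so (9834/107947) = (-1)^1·(4917/107947); sign now -1
reciprocity: (4917/107947) = +1·(107947/4917) since 4917 mod 4 = 1, 107947 mod 4 = 3; sign now -1
(107947/4917) = (4690/4917)   [reduce mod 4917]
4690 = 2^1·2345; (2/4917) = -1 since 4917 mod 8 = 5, so (4690/4917) = (-1)^1·(2345/4917); sign now +1
reciprocity: (2345/4917) = +1·(4917/2345) since 2345 mod 4 = 1, 4917 mod 4 = 1; sign now +1
(4917/2345) = (227/2345)   [reduce mod 2345]
reciprocity: (227/2345) = +1·(2345/227) since 227 mod 4 = 3, 2345 mod 4 = 1; sign now +1
(2345/227) = (75/227)   [reduce mod 227]
reciprocity: (75/227) = -1·(227/75) since 75 mod 4 = 3, 227 mod 4 = 3; sign now -1
(227/75) = (2/75)   [reduce mod 75]
2 = 2^1·1; (2/75) = -1 since 75 mod 8 = 3, so (2/75) = (-1)^1·(1/75); sign now +1
(1/75) = 1; final value = sign = +1

1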